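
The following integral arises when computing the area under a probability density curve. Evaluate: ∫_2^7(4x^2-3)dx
Step 1: Find antiderivative F(x) = (4/3)x^3-3x
Step 2: F(7) - F(2) = 1309/3 - (14/3) = 1295/3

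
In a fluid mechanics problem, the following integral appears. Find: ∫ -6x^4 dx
Using power rule: ∫ -6x^4 dx=-6/5 x^5+C=(-6/5)x^5+C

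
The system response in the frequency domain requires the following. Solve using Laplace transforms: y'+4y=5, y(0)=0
Take L of both sides: sY(s) - 0 + 4Y(s) = 5/s
Y(s)(s + 4) = 5/s + 0
Y(s) = 5/(s(s + 4)) + 0/(s + 4)
Partial fractions: 5/(s(s + 4)) = (5/4)/s - (5/4)/(s + 4)
So Y(s) = (5/4)/s - (5/4)/(s + 4)
Inverse transform (L^(-1){1/s} = 1, L^(-1){1/(s + 4)} = e^(-4t)):

Answer: y(t) = 5/4 - (5/4)·e^(-4t)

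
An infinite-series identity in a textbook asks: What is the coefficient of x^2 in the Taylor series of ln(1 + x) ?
ln(1+x) = Σ (-1)^(n+1) x^n/n
Coefficient of x^2 = (-1)^3/2 = -1/2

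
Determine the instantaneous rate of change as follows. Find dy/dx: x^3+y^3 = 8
Differentiate: 3x^2 + 3y^2·(dy/dx) = 0
dy/dx = -3x^2/(3y^2)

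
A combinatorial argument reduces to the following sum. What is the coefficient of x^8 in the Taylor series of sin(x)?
sin(x) has only odd powers. Coefficient of x^8 = 0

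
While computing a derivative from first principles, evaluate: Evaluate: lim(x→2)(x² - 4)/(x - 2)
Factor: (x² - 4)=(x-2)(x + 2)
Cancel (x-2): lim(x→2) (x + 2)=4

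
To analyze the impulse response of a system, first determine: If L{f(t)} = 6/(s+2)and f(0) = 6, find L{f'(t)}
L{f'(t)} = s·F(s) - f(0) = 6s/(s + 2) - 6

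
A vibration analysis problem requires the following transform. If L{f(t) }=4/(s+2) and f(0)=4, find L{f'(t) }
L{f'(t)}=s·F(s) - f(0)=4s/(s+2)-4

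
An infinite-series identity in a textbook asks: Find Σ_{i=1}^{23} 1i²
=1·n(n+1)(2n+1)/6=1·23·24·47/6=4324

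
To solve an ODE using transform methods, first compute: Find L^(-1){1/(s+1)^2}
L^(-1){1/(s-a)^n}=t^(n-1)·e^(at)/(n-1)!
Here a=-1, n=2: t^1·e^(-t)/1

Answer: t·e^(-t)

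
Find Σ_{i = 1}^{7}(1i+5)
= 1·Σ i+5·7 = 1·28+35 = 63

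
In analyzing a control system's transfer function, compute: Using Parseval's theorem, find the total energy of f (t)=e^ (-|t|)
Parseval's theorem: E=integral |f(t)|^2 dt=(1/2pi) integral |F(omega)|^2 domega
E=integral_{-inf}^{inf} e^(-2|t|) dt=2*integral_0^inf e^(-2t) dt=2/(2*1)=1/1

Answer: 1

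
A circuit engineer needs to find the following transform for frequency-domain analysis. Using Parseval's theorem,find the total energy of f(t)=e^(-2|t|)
Parseval's theorem: E=integral |f(t)|^2 dt=(1/2pi) integral |F(omega)|^2 domega
E=integral_{-inf}^{inf} e^(-4|t|) dt=2*integral_0^inf e^(-4t) dt=2/(2*2)=1/2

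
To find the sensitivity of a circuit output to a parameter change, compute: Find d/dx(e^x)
Chain rule: d/dx[e^u]=e^u · u' where u=x
u'=1

Answer: 1·e^x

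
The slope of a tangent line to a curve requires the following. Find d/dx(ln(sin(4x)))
Chain rule: d/dx[ln(u)] = u'/u where u = sin(4x)
u' = 4cos(4x)

Answer: (4cos(4x))/(sin(4x))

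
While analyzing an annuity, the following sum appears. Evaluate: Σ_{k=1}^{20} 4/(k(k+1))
Partial fractions: 4/(k(k + 1))=4/k - 4/(k + 1)
Telescoping sum: 4(1 - 1/21)=4·20/21

Answer: 80/21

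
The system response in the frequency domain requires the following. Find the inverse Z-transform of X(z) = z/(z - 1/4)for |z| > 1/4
Standard pair: z/(z-a) <-> a^n * u[n] for causal signals
With a=1/4: x[n]=(1/4)^n * u[n]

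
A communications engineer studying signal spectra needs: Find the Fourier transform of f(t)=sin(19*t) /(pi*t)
sin(W * t)/(pi * t) = (W/pi) * sinc(W * t/pi) is the impulse response of the ideal low-pass filter with cutoff W (here W = 19).
Its Fourier transform is a rectangular function:
F(omega) = 1 for |omega| < 19, 0 otherwise

Answer: rect(omega/38) [i.e., 1 for |omega| < 19, 0 otherwise]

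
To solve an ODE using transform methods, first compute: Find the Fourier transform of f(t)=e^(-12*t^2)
The Fourier transform of a Gaussian e^(-a*t^2) is sqrt(pi/a)*e^(-omega^2/(4a)).
With a=12: F(omega)=sqrt(pi/12)*e^(-omega^2/48)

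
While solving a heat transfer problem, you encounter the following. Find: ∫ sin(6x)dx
Using substitution u=6x: ∫ sin(u) du/6=-cos(u)/6+C

Answer: (-1/6)cos(6x)+C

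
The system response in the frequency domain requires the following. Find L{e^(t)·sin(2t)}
First shifting: L{e^(at)f(t)} = F(s-a)
L{sin(2t)} = 2/(s²+4)
Shift: 2/((s-1)²+4)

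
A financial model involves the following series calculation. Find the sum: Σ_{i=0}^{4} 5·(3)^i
Geometric series: S = a(1 - r^n)/(1 - r)
a = 5, r = 3, n = 5
S = 5(1 - 243)/-2 = 605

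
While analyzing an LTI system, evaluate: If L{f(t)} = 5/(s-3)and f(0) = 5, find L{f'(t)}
L{f'(t)} = s·F(s) - f(0) = 5s/(s-3)-5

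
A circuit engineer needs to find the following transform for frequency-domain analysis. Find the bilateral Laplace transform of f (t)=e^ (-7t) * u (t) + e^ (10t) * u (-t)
For e^(-7t)*u(t): L = 1/(s + 7), Re(s) > -7
For e^(10t)*u(-t): L = -1/(s-10), Re(s) < 10
Combined: F(s) = 1/(s + 7) - 1/(s-10), -7 < Re(s) < 10

Answer: 1/(s + 7) - 1/(s-10), ROC: -7 < Re(s) < 10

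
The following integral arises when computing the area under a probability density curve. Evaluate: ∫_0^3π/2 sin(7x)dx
Antiderivative: -cos(7x)/7
Evaluate at bounds: [-cos(7·3π/2)/7] - [-cos(7·0)/7]
= (-(0) + (1))/7 = 1/7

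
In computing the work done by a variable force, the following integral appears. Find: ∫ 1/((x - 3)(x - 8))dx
Partial fractions: 1/((x-3)(x-8)) = A/(x-3) + B/(x-8)
A = -1/5, B = 1/5
∫ [-1/5· 1/(x-3) + 1/5· 1/(x-8)] dx
= (1/5)[ln|x-8| - ln|x-3|] + C

Answer: (1/5)·ln|(x-8)/(x-3)| + C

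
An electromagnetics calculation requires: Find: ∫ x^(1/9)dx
Power rule: ∫ x^(1/9) dx=x^(10/9)/(10/9) + C

Answer: (9/10)·x^(10/9) + C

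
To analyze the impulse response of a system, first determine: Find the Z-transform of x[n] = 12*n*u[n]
Z{n * u[n]}=z/(z-1)^2
By linearity: Z{12 * n * u[n]}=12z/(z-1)^2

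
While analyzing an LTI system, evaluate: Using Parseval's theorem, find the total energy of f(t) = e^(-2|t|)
Parseval's theorem: E = integral |f(t)|^2 dt = (1/2pi) integral |F(omega)|^2 domega
E = integral_{-inf}^{inf} e^(-4|t|) dt = 2*integral_0^inf e^(-4t) dt = 2/(2*2) = 1/2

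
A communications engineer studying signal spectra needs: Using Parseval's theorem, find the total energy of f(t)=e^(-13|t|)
Parseval's theorem: E=integral |f(t)|^2 dt=(1/2pi) integral |F(omega)|^2 domega
E=integral_{-inf}^{inf} e^(-26|t|) dt=2 * integral_0^inf e^(-26t) dt=2/(2 * 13)=1/13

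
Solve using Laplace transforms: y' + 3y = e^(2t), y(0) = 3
Take L: sY - 3+3Y = 1/(s-2)
Y(s+3) = 1/(s-2)+3
Y = 1/((s-2)(s+3))+3/(s+3)
Partial fractions: 1/((s-2)(s+3)) = (1/5)/(s-2) - (1/5)/(s+3)
So Y = (1/5)/(s-2)+(14/5)/(s+3)
Inverse Laplace transform (L^(-1){1/(s-2)} = e^(2t), L^(-1){1/(s+3)} = e^(-3t)):

Answer: y(t) = (1/5)·e^(2t)+(14/5)·e^(-3t)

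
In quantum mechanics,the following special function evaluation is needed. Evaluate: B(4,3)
B(x,y)=Γ(x)Γ(y)/Γ(x+y)=(x-1)!(y-1)!/(x+y-1)!
B(4,3)=3!·2!/6!=1/60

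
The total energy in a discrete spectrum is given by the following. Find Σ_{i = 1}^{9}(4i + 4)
= 4·Σ i+4·9 = 4·45+36 = 216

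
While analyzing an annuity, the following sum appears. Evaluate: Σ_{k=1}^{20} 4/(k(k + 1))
Partial fractions: 4/(k(k + 1)) = 4/k - 4/(k + 1)
Telescoping sum: 4(1 - 1/21) = 4·20/21

Answer: 80/21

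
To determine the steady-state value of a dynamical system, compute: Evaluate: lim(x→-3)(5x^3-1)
Polynomial is continuous, so substitute x=-3:
5·(-3)^3 - 1=-136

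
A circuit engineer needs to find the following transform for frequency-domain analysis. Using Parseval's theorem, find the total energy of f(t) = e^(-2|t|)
Parseval's theorem: E = integral |f(t)|^2 dt = (1/2pi) integral |F(omega)|^2 domega
E = integral_{-inf}^{inf} e^(-4|t|) dt = 2 * integral_0^inf e^(-4t) dt = 2/(2 * 2) = 1/2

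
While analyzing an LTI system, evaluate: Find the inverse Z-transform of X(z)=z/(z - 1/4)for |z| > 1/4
Standard pair: z/(z-a) <-> a^n*u[n] for causal signals
With a=1/4: x[n]=(1/4)^n*u[n]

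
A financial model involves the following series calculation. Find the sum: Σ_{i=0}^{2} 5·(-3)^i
Geometric series: S = a(1 - r^n)/(1 - r)
a = 5, r = -3, n = 3
S = 5(1 + 27)/4 = 35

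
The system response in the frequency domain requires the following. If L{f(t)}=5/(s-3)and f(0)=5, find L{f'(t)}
L{f'(t)}=s·F(s) - f(0)=5s/(s-3)-5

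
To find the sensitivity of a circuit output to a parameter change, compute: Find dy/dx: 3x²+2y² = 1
Differentiate: 6x + 4y·(dy/dx)=0
dy/dx=-6x/(4y)=-(3/2)·(x/y)

Answer: dy/dx=-(3/2)·(x/y)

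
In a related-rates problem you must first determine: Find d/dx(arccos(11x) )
d/dx[arccos(u)] = -u'/√(1-u²), u = 11x, u' = 11

Answer: -11/√(1 - 121x²)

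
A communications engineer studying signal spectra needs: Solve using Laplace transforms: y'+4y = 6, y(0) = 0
Take L of both sides: sY(s) - 0 + 4Y(s)=6/s
Y(s)(s + 4)=6/s + 0
Y(s)=6/(s(s + 4)) + 0/(s + 4)
Partial fractions: 6/(s(s + 4))=(3/2)/s - (3/2)/(s + 4)
So Y(s)=(3/2)/s - (3/2)/(s + 4)
Inverse transform (L^(-1){1/s}=1, L^(-1){1/(s + 4)}=e^(-4t)):

Answer: y(t)=3/2 - (3/2)·e^(-4t)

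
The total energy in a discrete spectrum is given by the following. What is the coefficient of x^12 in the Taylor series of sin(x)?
sin(x) has only odd powers. Coefficient of x^12=0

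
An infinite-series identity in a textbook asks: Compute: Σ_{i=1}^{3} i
Using formula: Σ i^1=n(n + 1)/2=3·4/2=6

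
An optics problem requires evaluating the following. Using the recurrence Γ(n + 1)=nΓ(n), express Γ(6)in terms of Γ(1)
Γ(6)=5Γ(5)=5·4Γ(4)=...=5!·Γ(1)=120·Γ(1)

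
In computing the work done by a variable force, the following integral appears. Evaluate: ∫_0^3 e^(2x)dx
Antiderivative: (1/2)e^(2x)
Evaluate: (1/2)(e^6 - 1)

Answer: (e^6 - 1)/2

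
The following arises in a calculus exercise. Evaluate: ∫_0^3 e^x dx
Antiderivative: e^x
Evaluate: (e^3-1)

Answer: e^3-1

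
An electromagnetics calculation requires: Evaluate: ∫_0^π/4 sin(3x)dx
Antiderivative: -cos(3x)/3
Evaluate at bounds: [-cos(3·π/4)/3] - [-cos(3·0)/3]
=(-(-√2/2)+(1))/3=1/3+√2/6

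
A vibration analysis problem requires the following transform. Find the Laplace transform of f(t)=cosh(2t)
L{cosh(at)}=s/(s²-a²)
L{cosh(2t)}=s/(s²-4)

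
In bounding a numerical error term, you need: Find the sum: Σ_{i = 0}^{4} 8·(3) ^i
Geometric series: S=a(1 - r^n)/(1 - r)
a=8, r=3, n=5
S=8(1 - 243)/-2=968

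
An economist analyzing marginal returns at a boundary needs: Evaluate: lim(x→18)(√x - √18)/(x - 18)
Multiply by conjugate (√x+√18)/(√x+√18):
= (x - 18)/((x - 18)(√x+√18)) = 1/(√x+√18)
As x → 18: 1/(2√18)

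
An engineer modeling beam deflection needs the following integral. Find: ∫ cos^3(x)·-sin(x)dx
Let u=cos(x), du=-sin(x) dx
∫ u^3 du=u^4/4 + C

Answer: cos^4(x)/4 + C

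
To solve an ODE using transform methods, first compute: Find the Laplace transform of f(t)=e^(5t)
L{e^(at)}=1/(s-a)
L{e^(5t)}=1/(s-5)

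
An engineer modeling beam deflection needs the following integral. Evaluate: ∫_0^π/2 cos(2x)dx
Antiderivative: sin(2x)/2
Evaluate at bounds: [sin(2·π/2)/2] - [sin(2·0)/2]
=((0) - (0))/2=0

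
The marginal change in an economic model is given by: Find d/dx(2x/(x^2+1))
Quotient rule: (f/g)' = (f'g - fg')/g²
f = 2x, f' = 2
g = x^2+1, g' = 2x

Answer: (2·(x^2+1)-4x^2)/(x^2+1)²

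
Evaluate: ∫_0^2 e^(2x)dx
Antiderivative: (1/2)e^(2x)
Evaluate: (1/2)(e^4-1)

Answer: (e^4-1)/2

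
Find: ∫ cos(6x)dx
Using substitution u=6x: ∫ cos(u) du/6=sin(u)/6 + C

Answer: (1/6)sin(6x) + C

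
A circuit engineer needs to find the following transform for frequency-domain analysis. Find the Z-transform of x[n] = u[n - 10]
Using the time-shift property: Z{u[n-10]} = z^(-10)*z/(z-1)
= z^(-9)/(z-1)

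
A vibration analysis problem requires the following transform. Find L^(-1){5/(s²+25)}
L^(-1){w/(s²+w²)}=sin(wt)
Here w=5

Answer: sin(5t)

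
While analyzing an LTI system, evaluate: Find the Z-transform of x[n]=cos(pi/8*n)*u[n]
Z{cos(w0*n)*u[n]} = z(z - cos(w0))/(z^2 - 2z*cos(w0) + 1)
With w0 = pi/8: X(z) = z(z - cos(pi/8))/(z^2 - 2z*cos(pi/8) + 1)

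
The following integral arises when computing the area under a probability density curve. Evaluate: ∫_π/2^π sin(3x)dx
Antiderivative: -cos(3x)/3
Evaluate at bounds: [-cos(3·π)/3] - [-cos(3·π/2)/3]
= (-(-1) + (0))/3 = 1/3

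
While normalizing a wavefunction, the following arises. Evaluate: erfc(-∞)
erfc(x)=1 - erf(x); erfc(-∞)=1 - erf(-∞)=1 - (-1)=2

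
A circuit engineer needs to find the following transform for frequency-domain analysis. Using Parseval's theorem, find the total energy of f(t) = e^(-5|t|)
Parseval's theorem: E = integral |f(t)|^2 dt = (1/2pi) integral |F(omega)|^2 domega
E = integral_{-inf}^{inf} e^(-10|t|) dt = 2 * integral_0^inf e^(-10t) dt = 2/(2 * 5) = 1/5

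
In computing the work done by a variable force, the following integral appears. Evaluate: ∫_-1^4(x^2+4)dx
Step 1: Find antiderivative F(x)=(1/3)x^3 + 4x
Step 2: F(4) - F(-1)=112/3 - (-13/3)=125/3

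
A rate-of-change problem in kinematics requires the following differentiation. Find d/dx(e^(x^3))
Chain rule: d/dx[e^u] = e^u · u' where u = x^3
u' = 3x^2

Answer: 3x^2·e^(x^3)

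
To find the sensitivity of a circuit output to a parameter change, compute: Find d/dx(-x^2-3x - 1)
Power rule: d/dx(ax^n) = n·a·x^(n-1)
Term by term: -2·x - 3

Answer: -2x - 3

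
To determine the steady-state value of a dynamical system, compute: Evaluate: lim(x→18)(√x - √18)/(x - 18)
Multiply by conjugate (√x + √18)/(√x + √18):
= (x - 18)/((x - 18)(√x + √18)) = 1/(√x + √18)
As x → 18: 1/(2√18)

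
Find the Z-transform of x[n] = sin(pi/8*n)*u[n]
Z{sin(w0*n)*u[n]}=z*sin(w0)/(z^2 - 2z*cos(w0) + 1)
With w0=pi/8: X(z)=z*sin(pi/8)/(z^2 - 2z*cos(pi/8) + 1)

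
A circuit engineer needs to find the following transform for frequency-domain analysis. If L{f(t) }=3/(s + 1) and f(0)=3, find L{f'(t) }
L{f'(t)} = s·F(s) - f(0) = 3s/(s + 1) - 3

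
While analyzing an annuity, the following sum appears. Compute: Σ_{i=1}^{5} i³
Using formula: Σ i^3=[n(n + 1)/2]²=[5·6/2]²=225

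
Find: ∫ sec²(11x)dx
Since d/dx[tan(11x)] = 11sec²(11x), integral = tan(11x)/11 + C

Answer: (1/11)tan(11x) + C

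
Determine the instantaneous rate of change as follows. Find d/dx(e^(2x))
Chain rule: d/dx[e^u] = e^u · u' where u = 2x
u' = 2

Answer: 2·e^(2x)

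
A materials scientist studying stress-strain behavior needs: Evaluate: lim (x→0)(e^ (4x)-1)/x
L'Hôpital (0/0): lim 4e^(4x)/1=4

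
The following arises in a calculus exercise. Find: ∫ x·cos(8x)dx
By parts: u=x, dv=cos(8x) dx
du=dx, v=sin(8x)/8
=x·sin(8x)/8 + cos(8x)/8² + C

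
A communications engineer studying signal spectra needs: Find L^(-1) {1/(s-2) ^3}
L^(-1){1/(s-a)^n}=t^(n-1)·e^(at)/(n-1)!
Here a=2, n=3: t^2·e^(2t)/2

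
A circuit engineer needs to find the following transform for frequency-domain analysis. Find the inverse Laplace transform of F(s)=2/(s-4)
L^(-1){2/(s-a)}=c·e^(at)
Here a=4, c=2

Answer: 2e^(4t)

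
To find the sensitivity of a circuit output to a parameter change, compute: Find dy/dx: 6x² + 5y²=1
Differentiate: 12x + 10y·(dy/dx)=0
dy/dx=-12x/(10y)=-(6/5)·(x/y)

Answer: dy/dx=-(6/5)·(x/y)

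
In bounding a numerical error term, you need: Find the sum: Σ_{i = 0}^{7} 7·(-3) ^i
Geometric series: S=a(1 - r^n)/(1 - r)
a=7, r=-3, n=8
S=7(1-6561)/4=-11480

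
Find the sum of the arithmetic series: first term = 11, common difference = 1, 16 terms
Last term: a_n = 11 + (16 - 1)·1 = 26
Sum = n(a_1 + a_n)/2 = 16(11 + 26)/2 = 296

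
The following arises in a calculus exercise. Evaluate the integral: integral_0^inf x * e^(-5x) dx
This is a Gamma integral. Substitute u = 5x (du = 5 dx):
integral_0^inf x * e^(-5x) dx = (1/5^2) integral_0^inf u^1 * e^(-u) du
= Gamma(2)/5^2 = 1!/5^2 = 1/25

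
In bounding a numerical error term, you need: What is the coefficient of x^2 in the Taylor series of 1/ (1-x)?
1/(1-x)=Σ x^n for |x|<1
All coefficients are 1

Answer: 1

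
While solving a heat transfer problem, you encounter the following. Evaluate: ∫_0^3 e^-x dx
Antiderivative: -e^-x
Evaluate: -(e^-3-1)

Answer: (e^-3-1)/(-1)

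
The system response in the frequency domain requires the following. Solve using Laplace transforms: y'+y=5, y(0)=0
Take L of both sides: sY(s)-0+Y(s)=5/s
Y(s)(s+1)=5/s+0
Y(s)=5/(s(s+1))+0/(s+1)
Partial fractions: 5/(s(s+1))=5/s - 5/(s+1)
So Y(s)=5/s - 5/(s+1)
Inverse transform (L^(-1){1/s}=1, L^(-1){1/(s+1)}=e^(-t)):

Answer: y(t)=5-5·e^(-t)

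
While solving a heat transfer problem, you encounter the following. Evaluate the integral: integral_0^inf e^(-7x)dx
integral_0^inf e^(-7x) dx = [-1/7*e^(-7x)]_0^inf
= 0 - (-1/7) = 1/7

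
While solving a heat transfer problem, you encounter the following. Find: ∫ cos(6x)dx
Using substitution u = 6x: ∫ cos(u) du/6 = sin(u)/6 + C

Answer: (1/6)sin(6x) + C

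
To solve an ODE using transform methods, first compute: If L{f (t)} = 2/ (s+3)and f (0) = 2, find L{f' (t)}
L{f'(t)}=s·F(s) - f(0)=2s/(s + 3) - 2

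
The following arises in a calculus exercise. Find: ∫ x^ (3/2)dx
Power rule: ∫ x^(3/2) dx=x^(5/2)/(5/2)+C

Answer: (2/5)·x^(5/2)+C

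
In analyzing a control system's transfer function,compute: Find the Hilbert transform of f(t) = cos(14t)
The Hilbert transform shifts each frequency component by -pi/2.
H{cos(wt)}=sin(wt)
With w=14: H{cos(14t)}=sin(14t)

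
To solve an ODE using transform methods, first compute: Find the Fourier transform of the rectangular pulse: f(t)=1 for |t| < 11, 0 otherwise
F(omega)=integral from -11 to 11 of e^(-j*omega*t) dt
=2*sin(11*omega)/omega=22*sinc(11*omega/pi)

Answer: 2*sin(11*omega)/omega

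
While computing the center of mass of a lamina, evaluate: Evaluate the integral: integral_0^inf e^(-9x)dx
integral_0^inf e^(-9x) dx = [-1/9 * e^(-9x)]_0^inf
= 0 - (-1/9) = 1/9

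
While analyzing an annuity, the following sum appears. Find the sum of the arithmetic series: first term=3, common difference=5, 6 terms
Last term: a_n=3+(6-1)·5=28
Sum=n(a_1+a_n)/2=6(3+28)/2=93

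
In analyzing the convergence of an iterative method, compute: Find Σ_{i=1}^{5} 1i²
= 1·n(n+1)(2n+1)/6 = 1·5·6·11/6 = 55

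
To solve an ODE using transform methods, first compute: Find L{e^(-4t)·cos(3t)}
First shifting: L{e^(at)f(t)} = F(s-a)
L{cos(3t)} = s/(s² + 9)
Shift: (s + 4)/((s + 4)² + 9)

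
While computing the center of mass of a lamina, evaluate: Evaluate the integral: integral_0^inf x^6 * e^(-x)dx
This is a Gamma integral. Substitute u = 1x:
integral_0^inf x^6*e^(-x) dx = (1/1^7) integral_0^inf u^6*e^(-u) du
= Gamma(7)/1^7 = 6!/1^7 = 720/1

Answer: 720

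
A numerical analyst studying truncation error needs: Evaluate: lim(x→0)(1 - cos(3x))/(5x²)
Using 1-cos(u) ≈ u²/2 for small u:
(1-cos(3x)) ≈ (3x)²/2=9x²/2
So limit=9/(2·5)=9/10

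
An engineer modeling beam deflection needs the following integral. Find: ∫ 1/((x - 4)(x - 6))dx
Partial fractions: 1/((x-4)(x-6))=A/(x-4) + B/(x-6)
A=-1/2, B=1/2
∫ [-1/2· 1/(x-4) + 1/2· 1/(x-6)] dx
=(1/2)[ln|x-6| - ln|x-4|] + C

Answer: (1/2)·ln|(x-6)/(x-4)| + C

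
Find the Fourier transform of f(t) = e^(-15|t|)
Using the standard pair: F{e^(-a|t|)} = 2a/(a^2 + omega^2)
With a = 15: F(omega) = 30/(225 + omega^2)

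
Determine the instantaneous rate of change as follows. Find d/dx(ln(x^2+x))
Chain rule: d/dx[ln(u)]=u'/u where u=x^2 + x
u'=2x + 1

Answer: (2x + 1)/(x^2 + x)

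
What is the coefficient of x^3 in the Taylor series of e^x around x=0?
Taylor series of e^x=Σ x^n/n!
Coefficient of x^3=1/3!=1/6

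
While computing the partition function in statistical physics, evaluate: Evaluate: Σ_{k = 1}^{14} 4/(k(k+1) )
Partial fractions: 4/(k(k + 1)) = 4/k - 4/(k + 1)
Telescoping sum: 4(1 - 1/15) = 4·14/15

Answer: 56/15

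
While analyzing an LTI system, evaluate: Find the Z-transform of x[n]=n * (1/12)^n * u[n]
Using the property Z{n*a^n*u[n]}=az/(z-a)^2
With a=1/12: X(z)=(1/12)z/(z - 1/12)^2, |z| > 1/12

Answer: (1/12)z/(z - 1/12)^2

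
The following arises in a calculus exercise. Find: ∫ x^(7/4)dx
Power rule: ∫ x^(7/4) dx=x^(11/4)/(11/4) + C

Answer: (4/11)·x^(11/4) + C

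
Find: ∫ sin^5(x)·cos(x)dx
Let u=sin(x), du=cos(x) dx
∫ u^5 du=u^6/6+C

Answer: sin^6(x)/6+C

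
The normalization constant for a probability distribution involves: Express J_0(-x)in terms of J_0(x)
For integer n: J_n(-x)=(-1)^n J_n(x)
With n=0: J_0(-x)=(-1)^0 J_0(x)=J_0(x)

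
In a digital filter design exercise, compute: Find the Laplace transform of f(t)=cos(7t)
L{cos(wt)} = s/(s² + w²)
L{cos(7t)} = s/(s² + 49)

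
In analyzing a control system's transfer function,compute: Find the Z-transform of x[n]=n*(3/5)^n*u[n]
Using the property Z{n * a^n * u[n]}=az/(z-a)^2
With a=3/5: X(z)=(3/5)z/(z - 3/5)^2, |z| > 3/5

Answer: (3/5)z/(z - 3/5)^2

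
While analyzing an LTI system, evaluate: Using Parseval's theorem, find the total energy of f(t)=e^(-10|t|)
Parseval's theorem: E=integral |f(t)|^2 dt=(1/2pi) integral |F(omega)|^2 domega
E=integral_{-inf}^{inf} e^(-20|t|) dt=2*integral_0^inf e^(-20t) dt=2/(2*10)=1/10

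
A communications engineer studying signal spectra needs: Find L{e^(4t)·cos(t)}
First shifting: L{e^(at)f(t)}=F(s-a)
L{cos(t)}=s/(s²+1)
Shift: (s-4)/((s-4)²+1)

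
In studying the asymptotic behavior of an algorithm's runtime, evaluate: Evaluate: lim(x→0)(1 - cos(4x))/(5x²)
Using 1-cos(u) ≈ u²/2 for small u:
(1-cos(4x)) ≈ (4x)²/2=16x²/2
So limit=16/(2·5)=8/5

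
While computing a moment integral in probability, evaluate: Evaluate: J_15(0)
J_n(0)=0 for all n > 0 (Bessel function of first kind)
J_15(0)=0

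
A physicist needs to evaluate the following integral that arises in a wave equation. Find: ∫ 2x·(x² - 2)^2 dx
Let u = x² - 2, du = 2x dx
∫ u^2 du = u^3/3 + C

Answer: (x² - 2)^3/3 + C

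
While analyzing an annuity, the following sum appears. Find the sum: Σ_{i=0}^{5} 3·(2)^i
Geometric series: S = a(1 - r^n)/(1 - r)
a = 3, r = 2, n = 6
S = 3(1-64)/-1 = 189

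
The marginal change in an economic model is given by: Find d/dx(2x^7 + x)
Power rule: d/dx(ax^n) = n·a·x^(n-1)
Term by term: 14·x^6+1

Answer: 14x^6+1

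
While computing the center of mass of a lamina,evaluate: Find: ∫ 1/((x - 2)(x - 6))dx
Partial fractions: 1/((x-2)(x-6)) = A/(x-2) + B/(x-6)
A = -1/4, B = 1/4
∫ [-1/4· 1/(x-2) + 1/4· 1/(x-6)] dx
= (1/4)[ln|x-6| - ln|x-2|] + C

Answer: (1/4)·ln|(x-6)/(x-2)| + C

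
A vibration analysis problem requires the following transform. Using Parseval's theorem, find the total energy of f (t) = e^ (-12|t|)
Parseval's theorem: E=integral |f(t)|^2 dt=(1/2pi) integral |F(omega)|^2 domega
E=integral_{-inf}^{inf} e^(-24|t|) dt=2 * integral_0^inf e^(-24t) dt=2/(2 * 12)=1/12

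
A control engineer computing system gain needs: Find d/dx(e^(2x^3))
Chain rule: d/dx[e^u]=e^u · u' where u=2x^3
u'=6x^2

Answer: 6x^2·e^(2x^3)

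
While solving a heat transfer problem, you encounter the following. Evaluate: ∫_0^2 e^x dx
Antiderivative: e^x
Evaluate: (e^2 - 1)

Answer: e^2 - 1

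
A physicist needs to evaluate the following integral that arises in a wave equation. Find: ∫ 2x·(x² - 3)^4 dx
Let u=x² - 3, du=2x dx
∫ u^4 du=u^5/5 + C

Answer: (x² - 3)^5/5 + C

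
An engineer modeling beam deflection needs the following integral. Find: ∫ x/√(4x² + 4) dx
Let u=4x²+4, du=8x dx
∫ (1/8)·u^(-1/2) du=√u/4+C

Answer: √(4x²+4)/4+C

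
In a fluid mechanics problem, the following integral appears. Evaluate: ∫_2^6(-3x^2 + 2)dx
Step 1: Find antiderivative F(x)=-x^3 + 2x
Step 2: F(6) - F(2)=-204 - (-4)=-200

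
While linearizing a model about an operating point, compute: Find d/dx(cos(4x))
Chain rule: d/dx[cos(u)]=-sin(u)·u' where u=4x
u'=4

Answer: -4·sin(4x)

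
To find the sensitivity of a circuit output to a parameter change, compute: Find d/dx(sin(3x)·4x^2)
Product rule: (fg)' = f'g+fg'
f = sin(3x), f' = 3·cos(3x)
g = 4x^2, g' = 8x

Answer: 12·cos(3x)·x^2+8·sin(3x)·x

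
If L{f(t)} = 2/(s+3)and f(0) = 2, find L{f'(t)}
L{f'(t)}=s·F(s) - f(0)=2s/(s + 3) - 2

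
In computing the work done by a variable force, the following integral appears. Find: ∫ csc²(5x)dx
Since d/dx[-cot(5x)] = 5csc²(5x), integral = -cot(5x)/5 + C

Answer: (-1/5)cot(5x) + C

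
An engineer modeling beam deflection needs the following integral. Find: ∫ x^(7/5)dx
Power rule: ∫ x^(7/5) dx = x^(12/5)/(12/5)+C

Answer: (5/12)·x^(12/5)+C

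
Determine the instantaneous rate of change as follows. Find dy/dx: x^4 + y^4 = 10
Differentiate: 4x^3+4y^3·(dy/dx)=0
dy/dx=-4x^3/(4y^3)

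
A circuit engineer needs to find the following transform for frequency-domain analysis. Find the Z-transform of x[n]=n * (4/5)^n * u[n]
Using the property Z{n * a^n * u[n]} = az/(z-a)^2
With a = 4/5: X(z) = (4/5)z/(z - 4/5)^2, |z| > 4/5

Answer: (4/5)z/(z - 4/5)^2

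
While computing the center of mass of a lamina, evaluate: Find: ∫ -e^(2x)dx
Since d/dx[e^(2x)] = 2e^(2x), we get -1/2 e^(2x)+C

Answer: (-1/2)e^(2x)+C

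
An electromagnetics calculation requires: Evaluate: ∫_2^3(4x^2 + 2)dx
Step 1: Find antiderivative F(x)=(4/3)x^3+2x
Step 2: F(3) - F(2)=42 - (44/3)=82/3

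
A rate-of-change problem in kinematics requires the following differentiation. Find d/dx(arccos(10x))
d/dx[arccos(u)]=-u'/√(1-u²), u=10x, u'=10

Answer: -10/√(1-100x²)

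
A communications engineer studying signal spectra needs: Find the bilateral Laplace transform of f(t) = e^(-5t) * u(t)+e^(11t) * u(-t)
For e^(-5t) * u(t): L = 1/(s + 5), Re(s) > -5
For e^(11t) * u(-t): L = -1/(s-11), Re(s) < 11
Combined: F(s) = 1/(s + 5) - 1/(s-11), -5 < Re(s) < 11

Answer: 1/(s + 5) - 1/(s-11), ROC: -5 < Re(s) < 11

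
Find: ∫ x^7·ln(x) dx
By parts: u = ln(x), dv = x^7 dx
du = 1/x dx, v = x^8/8
= x^8·ln(x)/8 - ∫ x^7/8 dx
= x^8·ln(x)/8 - x^8/64 + C

Answer: x^8(ln(x)/8 - 1/64) + C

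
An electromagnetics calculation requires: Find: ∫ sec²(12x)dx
Since d/dx[tan(12x)]=12sec²(12x), integral=tan(12x)/12+C

Answer: (1/12)tan(12x)+C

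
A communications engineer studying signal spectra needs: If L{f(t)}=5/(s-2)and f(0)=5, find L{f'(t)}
L{f'(t)}=s·F(s) - f(0)=5s/(s-2)-5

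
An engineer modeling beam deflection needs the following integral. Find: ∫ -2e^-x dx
Since d/dx[e^-x] = - e^-x, we get 2e^-x+C

Answer: 2e^-x+C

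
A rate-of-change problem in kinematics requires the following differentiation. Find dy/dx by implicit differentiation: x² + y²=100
Differentiate both sides: 2x+2y·(dy/dx)=0
Solve: dy/dx=-2x/(2y)=-x/y

Answer: dy/dx=-x/y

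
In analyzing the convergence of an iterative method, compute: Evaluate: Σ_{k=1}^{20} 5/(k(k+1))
Partial fractions: 5/(k(k + 1)) = 5/k - 5/(k + 1)
Telescoping sum: 5(1 - 1/21) = 5·20/21

Answer: 100/21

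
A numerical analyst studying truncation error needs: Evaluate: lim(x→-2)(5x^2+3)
Polynomial is continuous, so substitute x=-2:
5·(-2)^2 + 3=23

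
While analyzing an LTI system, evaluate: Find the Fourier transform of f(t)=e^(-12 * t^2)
The Fourier transform of a Gaussian e^(-a * t^2) is sqrt(pi/a) * e^(-omega^2/(4a)).
With a=12: F(omega)=sqrt(pi/12) * e^(-omega^2/48)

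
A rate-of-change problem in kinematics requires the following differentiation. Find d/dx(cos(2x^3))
Chain rule: d/dx[cos(u)]=-sin(u)·u' where u=2x^3
u'=6x^2

Answer: -6x^2·sin(2x^3)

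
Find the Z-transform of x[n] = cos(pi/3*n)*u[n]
Z{cos(w0 * n) * u[n]} = z(z - cos(w0))/(z^2-2z * cos(w0)+1)
With w0 = pi/3: X(z) = z(z - cos(pi/3))/(z^2-2z * cos(pi/3)+1)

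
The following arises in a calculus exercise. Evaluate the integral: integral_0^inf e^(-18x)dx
integral_0^inf e^(-18x) dx = [-1/18*e^(-18x)]_0^inf
= 0 - (-1/18) = 1/18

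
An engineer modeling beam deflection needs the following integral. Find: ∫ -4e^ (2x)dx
Since d/dx[e^(2x)]=2e^(2x), we get -2 e^(2x) + C

Answer: -2e^(2x) + C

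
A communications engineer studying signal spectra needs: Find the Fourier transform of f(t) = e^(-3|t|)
Using the standard pair: F{e^(-a|t|)}=2a/(a^2+omega^2)
With a=3: F(omega)=6/(9+omega^2)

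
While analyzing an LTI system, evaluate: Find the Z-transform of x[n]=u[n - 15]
Using the time-shift property: Z{u[n-15]}=z^(-15)*z/(z-1)
=z^(-14)/(z-1)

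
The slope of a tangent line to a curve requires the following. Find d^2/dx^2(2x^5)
Apply power rule 2 times:
d^1: 10x^4
d^2: 40x^3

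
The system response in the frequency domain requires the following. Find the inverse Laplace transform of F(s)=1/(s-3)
L^(-1){1/(s-a)} = c·e^(at)
Here a = 3, c = 1

Answer: e^(3t)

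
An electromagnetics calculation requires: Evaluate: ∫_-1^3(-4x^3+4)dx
Step 1: Find antiderivative F(x) = -x^4 + 4x
Step 2: F(3) - F(-1) = -69 - (-5) = -64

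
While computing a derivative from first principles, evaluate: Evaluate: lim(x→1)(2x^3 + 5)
Polynomial is continuous, so substitute x = 1:
2·1^3 + 5 = 7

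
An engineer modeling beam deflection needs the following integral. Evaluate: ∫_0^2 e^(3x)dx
Antiderivative: (1/3)e^(3x)
Evaluate: (1/3)(e^6-1)

Answer: (e^6-1)/3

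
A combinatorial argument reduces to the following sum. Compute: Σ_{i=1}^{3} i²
Using formula: Σ i^2 = n(n+1)(2n+1)/6 = 3·4·7/6 = 14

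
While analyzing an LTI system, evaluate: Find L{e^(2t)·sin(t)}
First shifting: L{e^(at)f(t)} = F(s-a)
L{sin(t)} = 1/(s²+1)
Shift: 1/((s-2)²+1)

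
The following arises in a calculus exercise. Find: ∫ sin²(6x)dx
Using identity sin²(u)=(1 - cos(2u))/2:
∫ (1 - cos(12x))/2 dx=x/2 - sin(12x)/24+C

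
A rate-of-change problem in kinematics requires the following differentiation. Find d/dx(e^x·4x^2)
Product rule: (fg)'=f'g + fg'
f=e^x, f'=e^x
g=4x^2, g'=8x

Answer: 4·e^x·x^2 + 8·e^x·x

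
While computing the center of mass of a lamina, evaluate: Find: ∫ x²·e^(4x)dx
Integration by parts twice:
First: u = x², dv = e^(4x) dx => x²e^(4x)/4 - (2/4)∫ xe^(4x) dx
Second (∫ xe^(4x) dx): xe^(4x)/4 - e^(4x)/16
Combining: e^(4x)(x²/4 - 2x/16 + 2/64) + C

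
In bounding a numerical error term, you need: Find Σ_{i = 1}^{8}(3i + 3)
=3·Σ i + 3·8=3·36 + 24=132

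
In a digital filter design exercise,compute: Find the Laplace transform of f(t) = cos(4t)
L{cos(wt)} = s/(s²+w²)
L{cos(4t)} = s/(s²+16)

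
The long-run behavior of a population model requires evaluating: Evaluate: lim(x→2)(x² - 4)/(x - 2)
Factor: (x² - 4) = (x-2)(x+2)
Cancel (x-2): lim(x→2) (x+2) = 4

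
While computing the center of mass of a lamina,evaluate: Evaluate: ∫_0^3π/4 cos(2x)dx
Antiderivative: sin(2x)/2
Evaluate at bounds: [sin(2·3π/4)/2] - [sin(2·0)/2]
= ((-1) - (0))/2 = -1/2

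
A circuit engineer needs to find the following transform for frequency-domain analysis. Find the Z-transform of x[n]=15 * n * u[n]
Z{n * u[n]}=z/(z-1)^2
By linearity: Z{15 * n * u[n]}=15z/(z-1)^2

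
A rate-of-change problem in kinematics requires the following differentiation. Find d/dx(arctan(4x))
d/dx[arctan(u)]=u'/(1+u²), u=4x, u'=4

Answer: 4/(1+16x²)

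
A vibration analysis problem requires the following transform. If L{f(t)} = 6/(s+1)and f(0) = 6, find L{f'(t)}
L{f'(t)} = s·F(s) - f(0) = 6s/(s+1)-6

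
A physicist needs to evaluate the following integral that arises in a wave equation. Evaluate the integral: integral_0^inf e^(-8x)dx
integral_0^inf e^(-8x) dx=[-1/8*e^(-8x)]_0^inf
=0 - (-1/8)=1/8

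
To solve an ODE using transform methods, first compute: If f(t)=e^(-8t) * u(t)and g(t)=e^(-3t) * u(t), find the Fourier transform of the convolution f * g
By the convolution theorem: F{f*g} = F(omega)*G(omega)
F(omega) = 1/(8 + j*omega), G(omega) = 1/(3 + j*omega)
F{f*g} = 1/((8 + j*omega)(3 + j*omega))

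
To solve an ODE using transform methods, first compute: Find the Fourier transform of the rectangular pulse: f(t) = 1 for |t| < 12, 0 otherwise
F(omega)=integral from -12 to 12 of e^(-j*omega*t) dt
=2*sin(12*omega)/omega=24*sinc(12*omega/pi)

Answer: 2*sin(12*omega)/omega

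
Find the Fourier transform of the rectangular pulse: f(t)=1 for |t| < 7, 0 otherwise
F(omega) = integral from -7 to 7 of e^(-j*omega*t) dt
= 2*sin(7*omega)/omega = 14*sinc(7*omega/pi)

Answer: 2*sin(7*omega)/omega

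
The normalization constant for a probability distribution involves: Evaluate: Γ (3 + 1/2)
Γ(n+1/2)=(2n)!√π/(4^n·n!)
=720√π/(64·6)=(15/8)·√π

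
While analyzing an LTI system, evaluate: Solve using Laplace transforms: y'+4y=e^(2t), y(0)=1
Take L: sY - 1+4Y = 1/(s-2)
Y(s+4) = 1/(s-2)+1
Y = 1/((s-2)(s+4))+1/(s+4)
Partial fractions: 1/((s-2)(s+4)) = (1/6)/(s-2) - (1/6)/(s+4)
So Y = (1/6)/(s-2)+(5/6)/(s+4)
Inverse Laplace transform (L^(-1){1/(s-2)} = e^(2t), L^(-1){1/(s+4)} = e^(-4t)):

Answer: y(t) = (1/6)·e^(2t)+(5/6)·e^(-4t)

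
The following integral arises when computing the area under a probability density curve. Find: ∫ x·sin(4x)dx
By parts: u = x, dv = sin(4x) dx
du = dx, v = -cos(4x)/4
= -x·cos(4x)/4+sin(4x)/4²+C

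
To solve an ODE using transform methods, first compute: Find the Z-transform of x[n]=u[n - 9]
Using the time-shift property: Z{u[n-9]} = z^(-9)*z/(z-1)
= z^(-8)/(z-1)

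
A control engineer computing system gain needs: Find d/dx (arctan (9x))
d/dx[arctan(u)]=u'/(1+u²), u=9x, u'=9

Answer: 9/(1+81x²)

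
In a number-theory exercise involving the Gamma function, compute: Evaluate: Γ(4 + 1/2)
Γ(n + 1/2)=(2n)!√π/(4^n·n!)
=40320√π/(256·24)=(105/16)·√π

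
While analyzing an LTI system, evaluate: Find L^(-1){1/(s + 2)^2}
L^(-1){1/(s-a)^n} = t^(n-1)·e^(at)/(n-1)!
Here a = -2, n = 2: t^1·e^(-2t)/1

Answer: t·e^(-2t)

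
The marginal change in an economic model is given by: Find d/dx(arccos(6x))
d/dx[arccos(u)] = -u'/√(1-u²), u = 6x, u' = 6

Answer: -6/√(1 - 36x²)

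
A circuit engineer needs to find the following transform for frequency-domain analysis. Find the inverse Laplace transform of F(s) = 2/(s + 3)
L^(-1){2/(s-a)}=c·e^(at)
Here a=-3, c=2

Answer: 2e^(-3t)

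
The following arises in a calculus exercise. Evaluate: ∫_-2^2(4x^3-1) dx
Step 1: Find antiderivative F(x)=x^4 - x
Step 2: F(2) - F(-2)=14 - (18)=-4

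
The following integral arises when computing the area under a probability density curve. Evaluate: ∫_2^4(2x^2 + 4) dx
Step 1: Find antiderivative F(x)=(2/3)x^3+4x
Step 2: F(4) - F(2)=176/3 - (40/3)=136/3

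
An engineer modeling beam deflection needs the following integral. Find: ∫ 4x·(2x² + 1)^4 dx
Let u=2x² + 1, du=4x dx
∫ u^4 du=u^5/5 + C

Answer: (2x² + 1)^5/5 + C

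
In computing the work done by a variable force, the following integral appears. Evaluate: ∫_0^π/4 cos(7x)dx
Antiderivative: sin(7x)/7
Evaluate at bounds: [sin(7·π/4)/7] - [sin(7·0)/7]
=((-√2/2) - (0))/7=-√2/14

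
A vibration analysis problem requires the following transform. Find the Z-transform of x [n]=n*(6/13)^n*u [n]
Using the property Z{n * a^n * u[n]} = az/(z-a)^2
With a = 6/13: X(z) = (6/13)z/(z - 6/13)^2, |z| > 6/13

Answer: (6/13)z/(z - 6/13)^2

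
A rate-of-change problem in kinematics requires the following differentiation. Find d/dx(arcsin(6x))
d/dx[arcsin(u)] = u'/√(1-u²), u = 6x, u' = 6

Answer: 6/√(1-36x²)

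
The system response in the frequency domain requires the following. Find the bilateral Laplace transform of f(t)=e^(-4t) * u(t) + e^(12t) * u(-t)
For e^(-4t)*u(t): L=1/(s + 4), Re(s) > -4
For e^(12t)*u(-t): L=-1/(s-12), Re(s) < 12
Combined: F(s)=1/(s + 4) - 1/(s-12), -4 < Re(s) < 12

Answer: 1/(s + 4) - 1/(s-12), ROC: -4 < Re(s) < 12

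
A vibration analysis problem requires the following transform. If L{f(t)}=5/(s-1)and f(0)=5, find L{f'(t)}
L{f'(t)}=s·F(s) - f(0)=5s/(s-1)-5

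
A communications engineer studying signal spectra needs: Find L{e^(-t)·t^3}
First shifting: L{e^(at)f(t)} = F(s-a)
L{t^3} = 6/s^4
Shift s → s + 1: 6/(s + 1)^4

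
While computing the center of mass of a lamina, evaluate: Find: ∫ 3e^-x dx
Since d/dx[e^-x]=- e^-x, we get -3e^-x+C

Answer: -3e^-x+C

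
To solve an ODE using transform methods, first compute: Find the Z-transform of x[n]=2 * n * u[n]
Z{n * u[n]} = z/(z-1)^2
By linearity: Z{2 * n * u[n]} = 2z/(z-1)^2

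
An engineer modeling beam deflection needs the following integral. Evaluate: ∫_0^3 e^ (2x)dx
Antiderivative: (1/2)e^(2x)
Evaluate: (1/2)(e^6-1)

Answer: (e^6-1)/2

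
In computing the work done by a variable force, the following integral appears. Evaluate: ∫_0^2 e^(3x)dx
Antiderivative: (1/3)e^(3x)
Evaluate: (1/3)(e^6 - 1)

Answer: (e^6 - 1)/3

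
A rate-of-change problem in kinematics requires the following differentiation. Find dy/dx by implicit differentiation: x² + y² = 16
Differentiate both sides: 2x + 2y·(dy/dx) = 0
Solve: dy/dx = -2x/(2y) = -x/y

Answer: dy/dx = -x/y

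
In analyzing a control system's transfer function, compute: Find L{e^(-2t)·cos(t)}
First shifting: L{e^(at)f(t)} = F(s-a)
L{cos(t)} = s/(s² + 1)
Shift: (s + 2)/((s + 2)² + 1)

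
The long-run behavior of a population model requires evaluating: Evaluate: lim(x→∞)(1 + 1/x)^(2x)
Rewrite as [(1+1/x)^x]^2.
lim(1+1/x)^x=e^1, so limit=(e^1)^2=e^2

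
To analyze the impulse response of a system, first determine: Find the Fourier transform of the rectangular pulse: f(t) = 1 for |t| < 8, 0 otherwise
F(omega) = integral from -8 to 8 of e^(-j*omega*t) dt
= 2*sin(8*omega)/omega = 16*sinc(8*omega/pi)

Answer: 2*sin(8*omega)/omega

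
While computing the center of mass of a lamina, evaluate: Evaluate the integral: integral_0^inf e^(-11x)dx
integral_0^inf e^(-11x) dx = [-1/11*e^(-11x)]_0^inf
= 0 - (-1/11) = 1/11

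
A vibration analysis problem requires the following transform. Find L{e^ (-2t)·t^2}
First shifting: L{e^(at)f(t)} = F(s-a)
L{t^2} = 2/s^3
Shift s → s+2: 2/(s+2)^3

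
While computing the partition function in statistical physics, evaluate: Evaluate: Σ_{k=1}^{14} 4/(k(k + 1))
Partial fractions: 4/(k(k+1)) = 4/k - 4/(k+1)
Telescoping sum: 4(1-1/15) = 4·14/15

Answer: 56/15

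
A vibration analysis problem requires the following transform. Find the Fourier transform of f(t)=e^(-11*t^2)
The Fourier transform of a Gaussian e^(-a*t^2) is sqrt(pi/a)*e^(-omega^2/(4a)).
With a = 11: F(omega) = sqrt(pi/11)*e^(-omega^2/44)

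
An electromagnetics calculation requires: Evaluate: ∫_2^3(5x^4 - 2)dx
Step 1: Find antiderivative F(x) = x^5 - 2x
Step 2: F(3) - F(2) = 237 - (28) = 209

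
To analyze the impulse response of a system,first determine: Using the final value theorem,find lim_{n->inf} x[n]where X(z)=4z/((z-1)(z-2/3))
Final value theorem: lim x[n]=lim_{z->1} (z-1) * X(z)
(z-1) * X(z)=4z/(z-2/3)
As z->1: 4/(1-2/3)=4/(1/3)=12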